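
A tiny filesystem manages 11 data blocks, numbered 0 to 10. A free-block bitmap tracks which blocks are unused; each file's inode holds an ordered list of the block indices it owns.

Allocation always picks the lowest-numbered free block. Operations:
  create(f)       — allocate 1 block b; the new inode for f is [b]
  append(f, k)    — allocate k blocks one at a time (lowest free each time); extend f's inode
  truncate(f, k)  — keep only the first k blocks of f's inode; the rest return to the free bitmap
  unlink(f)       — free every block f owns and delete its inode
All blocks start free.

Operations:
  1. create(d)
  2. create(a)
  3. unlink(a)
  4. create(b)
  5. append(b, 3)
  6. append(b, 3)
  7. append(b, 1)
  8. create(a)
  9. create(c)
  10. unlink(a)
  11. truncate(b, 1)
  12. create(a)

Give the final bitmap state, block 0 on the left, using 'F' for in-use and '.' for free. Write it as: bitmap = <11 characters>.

bitmap = FFF.......F

[1] create(d) — d=0 (map F..........)
[2] create(a) — a=1 d=0 (map FF.........)
[3] unlink(a) — d=0 (map F..........)
[4] create(b) — b=1 d=0 (map FF.........)
[5] append(b, 3) — b=1,2,3,4 d=0 (map FFFFF......)
[6] append(b, 3) — b=1,2,3,4,5,6,7 d=0 (map FFFFFFFF...)
[7] append(b, 1) — b=1,2,3,4,5,6,7,8 d=0 (map FFFFFFFFF..)
[8] create(a) — a=9 b=1,2,3,4,5,6,7,8 d=0 (map FFFFFFFFFF.)
[9] create(c) — a=9 b=1,2,3,4,5,6,7,8 c=10 d=0 (map FFFFFFFFFFF)
[10] unlink(a) — b=1,2,3,4,5,6,7,8 c=10 d=0 (map FFFFFFFFF.F)
[11] truncate(b, 1) — b=1 c=10 d=0 (map FF........F)
[12] create(a) — a=2 b=1 c=10 d=0 (map FFF.......F)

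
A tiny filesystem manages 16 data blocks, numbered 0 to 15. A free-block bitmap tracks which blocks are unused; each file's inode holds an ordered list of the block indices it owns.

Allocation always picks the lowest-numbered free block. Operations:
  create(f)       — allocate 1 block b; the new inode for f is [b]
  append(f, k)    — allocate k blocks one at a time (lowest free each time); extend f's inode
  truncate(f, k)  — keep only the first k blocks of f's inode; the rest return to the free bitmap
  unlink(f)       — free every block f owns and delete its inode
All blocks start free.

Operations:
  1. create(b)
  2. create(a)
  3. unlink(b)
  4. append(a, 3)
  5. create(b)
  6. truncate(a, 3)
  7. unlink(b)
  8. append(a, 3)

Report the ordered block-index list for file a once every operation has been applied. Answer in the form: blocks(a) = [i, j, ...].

blocks(a) = [1, 0, 2, 3, 4, 5]

  1. create(b)  ⇒  F...............  {b→[0]}
  2. create(a)  ⇒  FF..............  {a→[1]; b→[0]}
  3. unlink(b)  ⇒  .F..............  {a→[1]}
  4. append(a, 3)  ⇒  FFFF............  {a→[1, 0, 2, 3]}
  5. create(b)  ⇒  FFFFF...........  {a→[1, 0, 2, 3]; b→[4]}
  6. truncate(a, 3)  ⇒  FFF.F...........  {a→[1, 0, 2]; b→[4]}
  7. unlink(b)  ⇒  FFF.............  {a→[1, 0, 2]}
  8. append(a, 3)  ⇒  FFFFFF..........  {a→[1, 0, 2, 3, 4, 5]}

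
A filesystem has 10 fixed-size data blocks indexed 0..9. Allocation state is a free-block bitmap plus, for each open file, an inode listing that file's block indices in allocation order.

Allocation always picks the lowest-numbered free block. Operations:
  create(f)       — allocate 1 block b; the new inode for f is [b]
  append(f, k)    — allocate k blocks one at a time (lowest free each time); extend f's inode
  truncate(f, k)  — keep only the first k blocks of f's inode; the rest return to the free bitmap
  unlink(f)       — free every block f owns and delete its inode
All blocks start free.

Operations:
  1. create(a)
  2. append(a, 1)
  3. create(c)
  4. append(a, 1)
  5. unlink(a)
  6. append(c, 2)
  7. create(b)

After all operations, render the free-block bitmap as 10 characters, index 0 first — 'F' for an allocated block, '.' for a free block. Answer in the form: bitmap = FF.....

bitmap = FFFF......

create(a): bitmap=F......... | a=[0]
append(a, 1): bitmap=FF........ | a=[0, 1]
create(c): bitmap=FFF....... | a=[0, 1] c=[2]
append(a, 1): bitmap=FFFF...... | a=[0, 1, 3] c=[2]
unlink(a): bitmap=..F....... | c=[2]
append(c, 2): bitmap=FFF....... | c=[2, 0, 1]
create(b): bitmap=FFFF...... | b=[3] c=[2, 0, 1]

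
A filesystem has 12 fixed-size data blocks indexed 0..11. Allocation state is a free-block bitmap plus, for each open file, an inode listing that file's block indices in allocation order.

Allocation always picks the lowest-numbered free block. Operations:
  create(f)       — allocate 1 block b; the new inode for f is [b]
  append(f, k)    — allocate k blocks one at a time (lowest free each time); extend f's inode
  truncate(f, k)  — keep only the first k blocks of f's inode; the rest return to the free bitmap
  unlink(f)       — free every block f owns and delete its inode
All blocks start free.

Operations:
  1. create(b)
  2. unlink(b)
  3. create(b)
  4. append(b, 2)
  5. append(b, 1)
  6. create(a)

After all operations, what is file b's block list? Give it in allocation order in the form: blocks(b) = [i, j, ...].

blocks(b) = [0, 1, 2, 3]

create(b): bitmap=F........... | b=[0]
unlink(b): bitmap=............ | 
create(b): bitmap=F........... | b=[0]
append(b, 2): bitmap=FFF......... | b=[0, 1, 2]
append(b, 1): bitmap=FFFF........ | b=[0, 1, 2, 3]
create(a): bitmap=FFFFF....... | a=[4] b=[0, 1, 2, 3]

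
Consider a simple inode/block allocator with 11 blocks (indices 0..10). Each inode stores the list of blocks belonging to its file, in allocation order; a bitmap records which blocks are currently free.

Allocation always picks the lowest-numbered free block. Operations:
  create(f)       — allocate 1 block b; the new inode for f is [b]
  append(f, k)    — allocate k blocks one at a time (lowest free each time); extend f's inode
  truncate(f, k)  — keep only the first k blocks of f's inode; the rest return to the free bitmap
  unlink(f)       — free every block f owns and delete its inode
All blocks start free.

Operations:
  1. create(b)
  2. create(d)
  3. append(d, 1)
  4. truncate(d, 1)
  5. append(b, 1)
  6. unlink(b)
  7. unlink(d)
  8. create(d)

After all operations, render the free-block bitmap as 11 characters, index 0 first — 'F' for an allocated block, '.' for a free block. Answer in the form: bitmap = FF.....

create(b): bitmap=F.......... | b=[0]
create(d): bitmap=FF......... | b=[0] d=[1]
append(d, 1): bitmap=FFF........ | b=[0] d=[1, 2]
truncate(d, 1): bitmap=FF......... | b=[0] d=[1]
append(b, 1): bitmap=FFF........ | b=[0, 2] d=[1]
unlink(b): bitmap=.F......... | d=[1]
unlink(d): bitmap=........... | 
create(d): bitmap=F.......... | d=[0]

bitmap = F..........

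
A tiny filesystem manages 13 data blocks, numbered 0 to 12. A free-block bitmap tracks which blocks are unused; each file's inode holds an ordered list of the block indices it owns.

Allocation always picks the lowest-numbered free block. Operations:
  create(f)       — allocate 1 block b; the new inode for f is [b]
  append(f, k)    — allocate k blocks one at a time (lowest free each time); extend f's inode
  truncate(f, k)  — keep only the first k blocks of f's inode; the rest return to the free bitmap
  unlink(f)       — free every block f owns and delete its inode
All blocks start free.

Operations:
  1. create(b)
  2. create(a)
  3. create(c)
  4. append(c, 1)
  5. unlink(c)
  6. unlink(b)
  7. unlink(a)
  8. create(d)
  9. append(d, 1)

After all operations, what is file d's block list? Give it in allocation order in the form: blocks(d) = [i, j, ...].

blocks(d) = [0, 1]

after create(b) → b:[0]  free=[F............]
after create(a) → a:[1], b:[0]  free=[FF...........]
after create(c) → a:[1], b:[0], c:[2]  free=[FFF..........]
after append(c, 1) → a:[1], b:[0], c:[2, 3]  free=[FFFF.........]
after unlink(c) → a:[1], b:[0]  free=[FF...........]
after unlink(b) → a:[1]  free=[.F...........]
after unlink(a) →   free=[.............]
after create(d) → d:[0]  free=[F............]
after append(d, 1) → d:[0, 1]  free=[FF...........]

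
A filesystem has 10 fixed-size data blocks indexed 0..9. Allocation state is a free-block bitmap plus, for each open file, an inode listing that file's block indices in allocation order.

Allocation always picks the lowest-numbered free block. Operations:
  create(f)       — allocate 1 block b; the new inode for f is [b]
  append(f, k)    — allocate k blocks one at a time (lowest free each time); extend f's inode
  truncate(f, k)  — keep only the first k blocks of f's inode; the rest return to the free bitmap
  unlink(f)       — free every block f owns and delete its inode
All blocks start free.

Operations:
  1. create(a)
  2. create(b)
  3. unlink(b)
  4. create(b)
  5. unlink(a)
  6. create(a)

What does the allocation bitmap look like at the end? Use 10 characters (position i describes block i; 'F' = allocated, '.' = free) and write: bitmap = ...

  1. create(a)  ⇒  F.........  {a→[0]}
  2. create(b)  ⇒  FF........  {a→[0]; b→[1]}
  3. unlink(b)  ⇒  F.........  {a→[0]}
  4. create(b)  ⇒  FF........  {a→[0]; b→[1]}
  5. unlink(a)  ⇒  .F........  {b→[1]}
  6. create(a)  ⇒  FF........  {a→[0]; b→[1]}

bitmap = FF........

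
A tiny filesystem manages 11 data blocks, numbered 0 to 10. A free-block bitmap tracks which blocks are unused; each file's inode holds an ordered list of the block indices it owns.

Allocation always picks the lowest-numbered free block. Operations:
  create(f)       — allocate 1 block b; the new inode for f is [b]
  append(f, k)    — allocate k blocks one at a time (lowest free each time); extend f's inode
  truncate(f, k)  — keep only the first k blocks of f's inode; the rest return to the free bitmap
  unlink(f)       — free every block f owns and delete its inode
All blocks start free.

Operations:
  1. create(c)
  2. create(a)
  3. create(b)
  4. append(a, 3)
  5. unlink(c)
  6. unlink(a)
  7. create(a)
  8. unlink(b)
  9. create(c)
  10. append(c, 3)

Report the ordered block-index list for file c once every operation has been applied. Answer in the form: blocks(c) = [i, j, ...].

create(c): bitmap=F.......... | c=[0]
create(a): bitmap=FF......... | a=[1] c=[0]
create(b): bitmap=FFF........ | a=[1] b=[2] c=[0]
append(a, 3): bitmap=FFFFFF..... | a=[1, 3, 4, 5] b=[2] c=[0]
unlink(c): bitmap=.FFFFF..... | a=[1, 3, 4, 5] b=[2]
unlink(a): bitmap=..F........ | b=[2]
create(a): bitmap=F.F........ | a=[0] b=[2]
unlink(b): bitmap=F.......... | a=[0]
create(c): bitmap=FF......... | a=[0] c=[1]
append(c, 3): bitmap=FFFFF...... | a=[0] c=[1, 2, 3, 4]

blocks(c) = [1, 2, 3, 4]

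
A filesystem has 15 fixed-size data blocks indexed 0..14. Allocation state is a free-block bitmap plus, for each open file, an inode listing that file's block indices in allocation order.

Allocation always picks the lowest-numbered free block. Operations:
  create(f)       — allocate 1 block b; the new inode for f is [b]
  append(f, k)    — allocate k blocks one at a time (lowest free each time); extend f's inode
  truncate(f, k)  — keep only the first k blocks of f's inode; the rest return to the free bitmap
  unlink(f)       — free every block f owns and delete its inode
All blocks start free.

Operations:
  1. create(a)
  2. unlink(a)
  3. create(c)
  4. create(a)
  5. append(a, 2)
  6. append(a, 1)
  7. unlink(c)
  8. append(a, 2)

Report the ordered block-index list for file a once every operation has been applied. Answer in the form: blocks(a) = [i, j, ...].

blocks(a) = [1, 2, 3, 4, 0, 5]

create(a): bitmap=F.............. | a=[0]
unlink(a): bitmap=............... | 
create(c): bitmap=F.............. | c=[0]
create(a): bitmap=FF............. | a=[1] c=[0]
append(a, 2): bitmap=FFFF........... | a=[1, 2, 3] c=[0]
append(a, 1): bitmap=FFFFF.......... | a=[1, 2, 3, 4] c=[0]
unlink(c): bitmap=.FFFF.......... | a=[1, 2, 3, 4]
append(a, 2): bitmap=FFFFFF......... | a=[1, 2, 3, 4, 0, 5]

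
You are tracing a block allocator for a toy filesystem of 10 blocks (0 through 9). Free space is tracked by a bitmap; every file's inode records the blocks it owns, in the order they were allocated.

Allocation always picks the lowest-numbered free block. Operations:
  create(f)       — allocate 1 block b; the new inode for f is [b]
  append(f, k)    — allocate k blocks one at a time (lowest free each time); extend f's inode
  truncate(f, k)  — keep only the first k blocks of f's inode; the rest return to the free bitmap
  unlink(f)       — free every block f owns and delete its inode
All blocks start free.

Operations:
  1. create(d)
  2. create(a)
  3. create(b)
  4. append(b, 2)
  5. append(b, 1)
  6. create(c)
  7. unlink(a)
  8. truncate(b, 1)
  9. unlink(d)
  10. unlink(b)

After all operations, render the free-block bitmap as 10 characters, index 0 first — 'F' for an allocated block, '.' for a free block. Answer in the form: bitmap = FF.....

bitmap = ......F...

[1] create(d) — d=0 (map F.........)
[2] create(a) — a=1 d=0 (map FF........)
[3] create(b) — a=1 b=2 d=0 (map FFF.......)
[4] append(b, 2) — a=1 b=2,3,4 d=0 (map FFFFF.....)
[5] append(b, 1) — a=1 b=2,3,4,5 d=0 (map FFFFFF....)
[6] create(c) — a=1 b=2,3,4,5 c=6 d=0 (map FFFFFFF...)
[7] unlink(a) — b=2,3,4,5 c=6 d=0 (map F.FFFFF...)
[8] truncate(b, 1) — b=2 c=6 d=0 (map F.F...F...)
[9] unlink(d) — b=2 c=6 (map ..F...F...)
[10] unlink(b) — c=6 (map ......F...)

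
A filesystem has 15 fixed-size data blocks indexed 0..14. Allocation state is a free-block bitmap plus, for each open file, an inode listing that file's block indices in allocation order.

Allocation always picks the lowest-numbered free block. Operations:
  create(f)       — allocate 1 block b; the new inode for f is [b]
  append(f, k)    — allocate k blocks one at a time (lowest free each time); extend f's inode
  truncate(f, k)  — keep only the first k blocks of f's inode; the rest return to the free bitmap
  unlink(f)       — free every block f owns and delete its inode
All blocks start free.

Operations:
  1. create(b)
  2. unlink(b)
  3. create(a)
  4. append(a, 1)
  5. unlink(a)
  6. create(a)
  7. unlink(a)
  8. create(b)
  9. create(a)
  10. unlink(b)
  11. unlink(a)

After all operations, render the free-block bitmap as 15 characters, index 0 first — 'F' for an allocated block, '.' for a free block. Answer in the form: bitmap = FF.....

bitmap = ...............

  1. create(b)  ⇒  F..............  {b→[0]}
  2. unlink(b)  ⇒  ...............  {}
  3. create(a)  ⇒  F..............  {a→[0]}
  4. append(a, 1)  ⇒  FF.............  {a→[0, 1]}
  5. unlink(a)  ⇒  ...............  {}
  6. create(a)  ⇒  F..............  {a→[0]}
  7. unlink(a)  ⇒  ...............  {}
  8. create(b)  ⇒  F..............  {b→[0]}
  9. create(a)  ⇒  FF.............  {a→[1]; b→[0]}
  10. unlink(b)  ⇒  .F.............  {a→[1]}
  11. unlink(a)  ⇒  ...............  {}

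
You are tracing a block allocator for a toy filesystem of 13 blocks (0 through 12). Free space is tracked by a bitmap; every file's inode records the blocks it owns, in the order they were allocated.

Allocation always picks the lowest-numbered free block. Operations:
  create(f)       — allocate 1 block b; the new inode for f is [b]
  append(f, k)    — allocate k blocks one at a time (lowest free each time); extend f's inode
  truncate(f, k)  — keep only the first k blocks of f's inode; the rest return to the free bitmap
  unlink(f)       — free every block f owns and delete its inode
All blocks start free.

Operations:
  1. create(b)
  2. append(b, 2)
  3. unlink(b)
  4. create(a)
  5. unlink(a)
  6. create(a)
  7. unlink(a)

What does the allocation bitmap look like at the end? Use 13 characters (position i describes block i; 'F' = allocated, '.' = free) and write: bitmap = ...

bitmap = .............

  1. create(b)  ⇒  F............  {b→[0]}
  2. append(b, 2)  ⇒  FFF..........  {b→[0, 1, 2]}
  3. unlink(b)  ⇒  .............  {}
  4. create(a)  ⇒  F............  {a→[0]}
  5. unlink(a)  ⇒  .............  {}
  6. create(a)  ⇒  F............  {a→[0]}
  7. unlink(a)  ⇒  .............  {}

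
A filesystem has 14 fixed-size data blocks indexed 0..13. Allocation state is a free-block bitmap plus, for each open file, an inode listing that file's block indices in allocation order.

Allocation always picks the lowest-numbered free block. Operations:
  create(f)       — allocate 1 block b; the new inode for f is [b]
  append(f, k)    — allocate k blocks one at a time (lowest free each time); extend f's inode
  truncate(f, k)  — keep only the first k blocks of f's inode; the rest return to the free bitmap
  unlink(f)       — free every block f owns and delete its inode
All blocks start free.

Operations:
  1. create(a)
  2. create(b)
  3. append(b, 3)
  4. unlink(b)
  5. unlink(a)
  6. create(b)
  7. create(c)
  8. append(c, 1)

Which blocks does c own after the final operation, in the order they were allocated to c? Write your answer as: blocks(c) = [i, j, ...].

[1] create(a) — a=0 (map F.............)
[2] create(b) — a=0 b=1 (map FF............)
[3] append(b, 3) — a=0 b=1,2,3,4 (map FFFFF.........)
[4] unlink(b) — a=0 (map F.............)
[5] unlink(a) —  (map ..............)
[6] create(b) — b=0 (map F.............)
[7] create(c) — b=0 c=1 (map FF............)
[8] append(c, 1) — b=0 c=1,2 (map FFF...........)

blocks(c) = [1, 2]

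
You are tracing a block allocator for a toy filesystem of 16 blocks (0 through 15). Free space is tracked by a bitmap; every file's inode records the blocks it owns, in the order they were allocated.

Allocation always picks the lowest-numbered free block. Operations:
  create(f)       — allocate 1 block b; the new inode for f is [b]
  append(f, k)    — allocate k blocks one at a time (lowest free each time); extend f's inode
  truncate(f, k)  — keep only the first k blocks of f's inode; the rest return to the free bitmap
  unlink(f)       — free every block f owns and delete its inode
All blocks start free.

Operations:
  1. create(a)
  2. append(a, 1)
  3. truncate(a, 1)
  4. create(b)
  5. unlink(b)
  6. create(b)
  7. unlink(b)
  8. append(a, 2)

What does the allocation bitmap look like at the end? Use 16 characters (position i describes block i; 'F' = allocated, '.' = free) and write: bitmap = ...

[1] create(a) — a=0 (map F...............)
[2] append(a, 1) — a=0,1 (map FF..............)
[3] truncate(a, 1) — a=0 (map F...............)
[4] create(b) — a=0 b=1 (map FF..............)
[5] unlink(b) — a=0 (map F...............)
[6] create(b) — a=0 b=1 (map FF..............)
[7] unlink(b) — a=0 (map F...............)
[8] append(a, 2) — a=0,1,2 (map FFF.............)

bitmap = FFF.............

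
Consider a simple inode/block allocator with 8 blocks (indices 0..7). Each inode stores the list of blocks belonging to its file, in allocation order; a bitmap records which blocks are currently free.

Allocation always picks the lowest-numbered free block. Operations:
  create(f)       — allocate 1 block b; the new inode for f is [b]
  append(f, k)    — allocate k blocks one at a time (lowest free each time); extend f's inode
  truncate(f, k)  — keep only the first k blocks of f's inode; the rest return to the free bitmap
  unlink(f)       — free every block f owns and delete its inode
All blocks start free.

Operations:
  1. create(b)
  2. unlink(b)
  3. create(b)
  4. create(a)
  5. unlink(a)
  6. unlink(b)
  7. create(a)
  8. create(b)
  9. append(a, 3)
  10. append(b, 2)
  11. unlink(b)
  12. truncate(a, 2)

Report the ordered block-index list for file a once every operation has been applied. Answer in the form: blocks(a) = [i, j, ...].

after create(b) → b:[0]  free=[F.......]
after unlink(b) →   free=[........]
after create(b) → b:[0]  free=[F.......]
after create(a) → a:[1], b:[0]  free=[FF......]
after unlink(a) → b:[0]  free=[F.......]
after unlink(b) →   free=[........]
after create(a) → a:[0]  free=[F.......]
after create(b) → a:[0], b:[1]  free=[FF......]
after append(a, 3) → a:[0, 2, 3, 4], b:[1]  free=[FFFFF...]
after append(b, 2) → a:[0, 2, 3, 4], b:[1, 5, 6]  free=[FFFFFFF.]
after unlink(b) → a:[0, 2, 3, 4]  free=[F.FFF...]
after truncate(a, 2) → a:[0, 2]  free=[F.F.....]

blocks(a) = [0, 2]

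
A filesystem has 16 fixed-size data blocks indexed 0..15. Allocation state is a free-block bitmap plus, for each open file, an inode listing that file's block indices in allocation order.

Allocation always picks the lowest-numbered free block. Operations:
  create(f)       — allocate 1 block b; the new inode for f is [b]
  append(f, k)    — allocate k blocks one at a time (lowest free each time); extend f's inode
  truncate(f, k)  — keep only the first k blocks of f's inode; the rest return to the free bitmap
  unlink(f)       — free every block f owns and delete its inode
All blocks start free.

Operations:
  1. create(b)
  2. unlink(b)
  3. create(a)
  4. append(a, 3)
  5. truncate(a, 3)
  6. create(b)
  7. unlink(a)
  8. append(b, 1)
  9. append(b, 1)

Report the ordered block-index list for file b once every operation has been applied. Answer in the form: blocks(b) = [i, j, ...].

after create(b) → b:[0]  free=[F...............]
after unlink(b) →   free=[................]
after create(a) → a:[0]  free=[F...............]
after append(a, 3) → a:[0, 1, 2, 3]  free=[FFFF............]
after truncate(a, 3) → a:[0, 1, 2]  free=[FFF.............]
after create(b) → a:[0, 1, 2], b:[3]  free=[FFFF............]
after unlink(a) → b:[3]  free=[...F............]
after append(b, 1) → b:[3, 0]  free=[F..F............]
after append(b, 1) → b:[3, 0, 1]  free=[FF.F............]

blocks(b) = [3, 0, 1]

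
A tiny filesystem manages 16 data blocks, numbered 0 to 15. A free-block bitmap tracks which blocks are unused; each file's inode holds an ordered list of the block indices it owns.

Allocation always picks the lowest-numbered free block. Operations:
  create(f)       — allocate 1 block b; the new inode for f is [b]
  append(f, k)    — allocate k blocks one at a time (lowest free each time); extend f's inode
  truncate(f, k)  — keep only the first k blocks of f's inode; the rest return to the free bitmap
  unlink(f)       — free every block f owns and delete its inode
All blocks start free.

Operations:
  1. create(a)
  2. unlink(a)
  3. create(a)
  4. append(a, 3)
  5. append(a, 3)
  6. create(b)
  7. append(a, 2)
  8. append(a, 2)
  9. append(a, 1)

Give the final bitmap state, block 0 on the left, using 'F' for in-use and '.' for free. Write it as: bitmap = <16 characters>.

after create(a) → a:[0]  free=[F...............]
after unlink(a) →   free=[................]
after create(a) → a:[0]  free=[F...............]
after append(a, 3) → a:[0, 1, 2, 3]  free=[FFFF............]
after append(a, 3) → a:[0, 1, 2, 3, 4, 5, 6]  free=[FFFFFFF.........]
after create(b) → a:[0, 1, 2, 3, 4, 5, 6], b:[7]  free=[FFFFFFFF........]
after append(a, 2) → a:[0, 1, 2, 3, 4, 5, 6, 8, 9], b:[7]  free=[FFFFFFFFFF......]
after append(a, 2) → a:[0, 1, 2, 3, 4, 5, 6, 8, 9, 10, 11], b:[7]  free=[FFFFFFFFFFFF....]
after append(a, 1) → a:[0, 1, 2, 3, 4, 5, 6, 8, 9, 10, 11, 12], b:[7]  free=[FFFFFFFFFFFFF...]

bitmap = FFFFFFFFFFFFF...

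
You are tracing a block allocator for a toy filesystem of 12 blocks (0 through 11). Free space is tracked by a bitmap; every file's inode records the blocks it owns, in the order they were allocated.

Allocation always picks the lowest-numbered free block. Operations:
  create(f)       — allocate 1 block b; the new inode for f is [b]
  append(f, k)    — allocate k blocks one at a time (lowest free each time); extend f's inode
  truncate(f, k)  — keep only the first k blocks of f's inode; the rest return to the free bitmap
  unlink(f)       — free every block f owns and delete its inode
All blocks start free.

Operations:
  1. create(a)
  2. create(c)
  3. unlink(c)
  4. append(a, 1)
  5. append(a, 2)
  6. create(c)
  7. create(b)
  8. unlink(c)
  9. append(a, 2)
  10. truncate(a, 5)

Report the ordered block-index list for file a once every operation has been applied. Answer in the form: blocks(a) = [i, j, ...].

blocks(a) = [0, 1, 2, 3, 4]

after create(a) → a:[0]  free=[F...........]
after create(c) → a:[0], c:[1]  free=[FF..........]
after unlink(c) → a:[0]  free=[F...........]
after append(a, 1) → a:[0, 1]  free=[FF..........]
after append(a, 2) → a:[0, 1, 2, 3]  free=[FFFF........]
after create(c) → a:[0, 1, 2, 3], c:[4]  free=[FFFFF.......]
after create(b) → a:[0, 1, 2, 3], b:[5], c:[4]  free=[FFFFFF......]
after unlink(c) → a:[0, 1, 2, 3], b:[5]  free=[FFFF.F......]
after append(a, 2) → a:[0, 1, 2, 3, 4, 6], b:[5]  free=[FFFFFFF.....]
after truncate(a, 5) → a:[0, 1, 2, 3, 4], b:[5]  free=[FFFFFF......]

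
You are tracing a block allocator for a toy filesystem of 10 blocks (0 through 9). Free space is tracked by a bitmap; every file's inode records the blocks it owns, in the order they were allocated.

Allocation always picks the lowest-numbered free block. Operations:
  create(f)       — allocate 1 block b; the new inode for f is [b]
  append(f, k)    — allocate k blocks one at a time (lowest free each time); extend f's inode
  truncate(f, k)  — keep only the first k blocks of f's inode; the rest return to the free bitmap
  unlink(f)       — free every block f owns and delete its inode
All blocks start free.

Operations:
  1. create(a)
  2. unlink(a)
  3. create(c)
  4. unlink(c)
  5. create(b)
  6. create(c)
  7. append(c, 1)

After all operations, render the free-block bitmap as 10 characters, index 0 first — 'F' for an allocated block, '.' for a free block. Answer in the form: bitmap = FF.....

bitmap = FFF.......

after create(a) → a:[0]  free=[F.........]
after unlink(a) →   free=[..........]
after create(c) → c:[0]  free=[F.........]
after unlink(c) →   free=[..........]
after create(b) → b:[0]  free=[F.........]
after create(c) → b:[0], c:[1]  free=[FF........]
after append(c, 1) → b:[0], c:[1, 2]  free=[FFF.......]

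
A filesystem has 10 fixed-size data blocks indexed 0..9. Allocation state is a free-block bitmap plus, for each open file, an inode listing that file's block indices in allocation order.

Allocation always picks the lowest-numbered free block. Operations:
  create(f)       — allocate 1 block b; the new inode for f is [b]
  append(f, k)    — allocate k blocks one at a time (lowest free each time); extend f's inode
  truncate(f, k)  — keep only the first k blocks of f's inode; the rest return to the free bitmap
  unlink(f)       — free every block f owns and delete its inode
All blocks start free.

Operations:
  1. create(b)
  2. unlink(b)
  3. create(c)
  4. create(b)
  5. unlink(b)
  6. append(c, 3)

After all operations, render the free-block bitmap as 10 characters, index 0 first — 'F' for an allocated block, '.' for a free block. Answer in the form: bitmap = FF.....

bitmap = FFFF......

create(b): bitmap=F......... | b=[0]
unlink(b): bitmap=.......... | 
create(c): bitmap=F......... | c=[0]
create(b): bitmap=FF........ | b=[1] c=[0]
unlink(b): bitmap=F......... | c=[0]
append(c, 3): bitmap=FFFF...... | c=[0, 1, 2, 3]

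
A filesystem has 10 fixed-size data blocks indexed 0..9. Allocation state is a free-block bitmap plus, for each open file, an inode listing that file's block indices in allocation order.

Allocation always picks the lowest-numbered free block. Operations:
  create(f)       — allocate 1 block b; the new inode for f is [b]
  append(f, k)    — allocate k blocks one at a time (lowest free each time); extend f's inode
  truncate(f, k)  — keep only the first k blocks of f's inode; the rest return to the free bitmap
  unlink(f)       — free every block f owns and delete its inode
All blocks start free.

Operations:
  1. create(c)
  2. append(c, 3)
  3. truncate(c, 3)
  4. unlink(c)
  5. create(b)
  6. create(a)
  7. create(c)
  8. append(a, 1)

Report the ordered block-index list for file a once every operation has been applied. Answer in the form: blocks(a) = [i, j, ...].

blocks(a) = [1, 3]

[1] create(c) — c=0 (map F.........)
[2] append(c, 3) — c=0,1,2,3 (map FFFF......)
[3] truncate(c, 3) — c=0,1,2 (map FFF.......)
[4] unlink(c) —  (map ..........)
[5] create(b) — b=0 (map F.........)
[6] create(a) — a=1 b=0 (map FF........)
[7] create(c) — a=1 b=0 c=2 (map FFF.......)
[8] append(a, 1) — a=1,3 b=0 c=2 (map FFFF......)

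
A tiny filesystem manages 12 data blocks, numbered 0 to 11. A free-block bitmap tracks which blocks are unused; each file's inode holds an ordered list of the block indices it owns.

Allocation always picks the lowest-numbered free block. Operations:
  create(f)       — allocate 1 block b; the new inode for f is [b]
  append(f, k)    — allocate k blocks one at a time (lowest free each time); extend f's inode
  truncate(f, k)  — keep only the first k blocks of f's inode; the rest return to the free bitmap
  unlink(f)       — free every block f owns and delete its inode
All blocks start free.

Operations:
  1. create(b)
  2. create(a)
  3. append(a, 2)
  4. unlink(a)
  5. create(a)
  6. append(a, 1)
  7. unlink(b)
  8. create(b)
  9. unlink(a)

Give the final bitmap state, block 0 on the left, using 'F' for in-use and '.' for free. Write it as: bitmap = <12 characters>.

bitmap = F...........

  1. create(b)  ⇒  F...........  {b→[0]}
  2. create(a)  ⇒  FF..........  {a→[1]; b→[0]}
  3. append(a, 2)  ⇒  FFFF........  {a→[1, 2, 3]; b→[0]}
  4. unlink(a)  ⇒  F...........  {b→[0]}
  5. create(a)  ⇒  FF..........  {a→[1]; b→[0]}
  6. append(a, 1)  ⇒  FFF.........  {a→[1, 2]; b→[0]}
  7. unlink(b)  ⇒  .FF.........  {a→[1, 2]}
  8. create(b)  ⇒  FFF.........  {a→[1, 2]; b→[0]}
  9. unlink(a)  ⇒  F...........  {b→[0]}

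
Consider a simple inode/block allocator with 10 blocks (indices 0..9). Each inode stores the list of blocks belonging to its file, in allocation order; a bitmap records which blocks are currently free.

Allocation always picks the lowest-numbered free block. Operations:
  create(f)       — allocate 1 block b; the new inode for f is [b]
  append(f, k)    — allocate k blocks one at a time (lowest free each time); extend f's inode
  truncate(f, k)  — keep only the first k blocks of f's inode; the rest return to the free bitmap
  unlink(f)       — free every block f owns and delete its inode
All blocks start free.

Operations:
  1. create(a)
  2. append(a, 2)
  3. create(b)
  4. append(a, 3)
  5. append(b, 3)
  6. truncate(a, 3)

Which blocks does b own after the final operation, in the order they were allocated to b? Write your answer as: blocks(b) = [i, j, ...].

  1. create(a)  ⇒  F.........  {a→[0]}
  2. append(a, 2)  ⇒  FFF.......  {a→[0, 1, 2]}
  3. create(b)  ⇒  FFFF......  {a→[0, 1, 2]; b→[3]}
  4. append(a, 3)  ⇒  FFFFFFF...  {a→[0, 1, 2, 4, 5, 6]; b→[3]}
  5. append(b, 3)  ⇒  FFFFFFFFFF  {a→[0, 1, 2, 4, 5, 6]; b→[3, 7, 8, 9]}
  6. truncate(a, 3)  ⇒  FFFF...FFF  {a→[0, 1, 2]; b→[3, 7, 8, 9]}

blocks(b) = [3, 7, 8, 9]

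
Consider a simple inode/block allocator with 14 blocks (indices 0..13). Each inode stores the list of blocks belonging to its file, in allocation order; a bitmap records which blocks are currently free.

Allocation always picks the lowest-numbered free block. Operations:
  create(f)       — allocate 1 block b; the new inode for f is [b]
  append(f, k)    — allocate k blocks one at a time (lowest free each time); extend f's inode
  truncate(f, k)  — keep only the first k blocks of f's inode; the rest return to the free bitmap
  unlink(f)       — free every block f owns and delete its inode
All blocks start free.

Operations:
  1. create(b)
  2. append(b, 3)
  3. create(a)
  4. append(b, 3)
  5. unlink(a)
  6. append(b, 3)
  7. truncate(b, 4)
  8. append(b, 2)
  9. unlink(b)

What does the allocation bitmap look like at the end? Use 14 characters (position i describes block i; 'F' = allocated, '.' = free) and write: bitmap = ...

bitmap = ..............

  1. create(b)  ⇒  F.............  {b→[0]}
  2. append(b, 3)  ⇒  FFFF..........  {b→[0, 1, 2, 3]}
  3. create(a)  ⇒  FFFFF.........  {a→[4]; b→[0, 1, 2, 3]}
  4. append(b, 3)  ⇒  FFFFFFFF......  {a→[4]; b→[0, 1, 2, 3, 5, 6, 7]}
  5. unlink(a)  ⇒  FFFF.FFF......  {b→[0, 1, 2, 3, 5, 6, 7]}
  6. append(b, 3)  ⇒  FFFFFFFFFF....  {b→[0, 1, 2, 3, 5, 6, 7, 4, 8, 9]}
  7. truncate(b, 4)  ⇒  FFFF..........  {b→[0, 1, 2, 3]}
  8. append(b, 2)  ⇒  FFFFFF........  {b→[0, 1, 2, 3, 4, 5]}
  9. unlink(b)  ⇒  ..............  {}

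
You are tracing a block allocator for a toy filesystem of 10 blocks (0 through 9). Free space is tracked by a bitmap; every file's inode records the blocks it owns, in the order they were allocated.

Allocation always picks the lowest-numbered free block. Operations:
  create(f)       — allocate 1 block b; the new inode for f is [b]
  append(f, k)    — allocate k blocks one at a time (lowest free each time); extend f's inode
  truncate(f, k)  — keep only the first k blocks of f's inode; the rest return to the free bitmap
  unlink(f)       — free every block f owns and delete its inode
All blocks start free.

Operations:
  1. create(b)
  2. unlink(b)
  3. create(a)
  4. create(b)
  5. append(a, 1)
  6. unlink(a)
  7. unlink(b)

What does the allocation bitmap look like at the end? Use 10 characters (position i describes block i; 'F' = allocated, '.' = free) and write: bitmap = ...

create(b): bitmap=F......... | b=[0]
unlink(b): bitmap=.......... | 
create(a): bitmap=F......... | a=[0]
create(b): bitmap=FF........ | a=[0] b=[1]
append(a, 1): bitmap=FFF....... | a=[0, 2] b=[1]
unlink(a): bitmap=.F........ | b=[1]
unlink(b): bitmap=.......... | 

bitmap = ..........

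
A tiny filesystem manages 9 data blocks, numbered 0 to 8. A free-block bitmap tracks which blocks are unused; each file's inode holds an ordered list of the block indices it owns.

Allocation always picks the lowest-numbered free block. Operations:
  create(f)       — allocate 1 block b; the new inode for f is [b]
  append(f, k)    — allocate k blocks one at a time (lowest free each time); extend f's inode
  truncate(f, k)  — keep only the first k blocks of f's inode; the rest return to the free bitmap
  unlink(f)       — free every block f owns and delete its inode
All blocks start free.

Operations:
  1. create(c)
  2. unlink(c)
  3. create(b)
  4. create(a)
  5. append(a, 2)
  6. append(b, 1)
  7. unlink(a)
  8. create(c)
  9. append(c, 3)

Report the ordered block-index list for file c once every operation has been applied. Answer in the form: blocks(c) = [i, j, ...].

[1] create(c) — c=0 (map F........)
[2] unlink(c) —  (map .........)
[3] create(b) — b=0 (map F........)
[4] create(a) — a=1 b=0 (map FF.......)
[5] append(a, 2) — a=1,2,3 b=0 (map FFFF.....)
[6] append(b, 1) — a=1,2,3 b=0,4 (map FFFFF....)
[7] unlink(a) — b=0,4 (map F...F....)
[8] create(c) — b=0,4 c=1 (map FF..F....)
[9] append(c, 3) — b=0,4 c=1,2,3,5 (map FFFFFF...)

blocks(c) = [1, 2, 3, 5]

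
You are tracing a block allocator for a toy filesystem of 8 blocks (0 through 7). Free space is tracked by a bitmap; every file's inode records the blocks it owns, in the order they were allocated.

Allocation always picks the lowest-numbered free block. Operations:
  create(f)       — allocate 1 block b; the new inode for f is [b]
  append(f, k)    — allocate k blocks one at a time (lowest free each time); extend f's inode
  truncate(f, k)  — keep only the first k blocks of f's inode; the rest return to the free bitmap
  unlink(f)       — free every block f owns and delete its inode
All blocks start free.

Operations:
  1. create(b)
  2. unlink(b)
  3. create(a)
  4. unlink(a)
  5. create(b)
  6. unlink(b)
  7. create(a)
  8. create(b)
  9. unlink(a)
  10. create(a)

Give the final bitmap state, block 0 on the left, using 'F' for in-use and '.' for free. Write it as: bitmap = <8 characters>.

bitmap = FF......

create(b): bitmap=F....... | b=[0]
unlink(b): bitmap=........ | 
create(a): bitmap=F....... | a=[0]
unlink(a): bitmap=........ | 
create(b): bitmap=F....... | b=[0]
unlink(b): bitmap=........ | 
create(a): bitmap=F....... | a=[0]
create(b): bitmap=FF...... | a=[0] b=[1]
unlink(a): bitmap=.F...... | b=[1]
create(a): bitmap=FF...... | a=[0] b=[1]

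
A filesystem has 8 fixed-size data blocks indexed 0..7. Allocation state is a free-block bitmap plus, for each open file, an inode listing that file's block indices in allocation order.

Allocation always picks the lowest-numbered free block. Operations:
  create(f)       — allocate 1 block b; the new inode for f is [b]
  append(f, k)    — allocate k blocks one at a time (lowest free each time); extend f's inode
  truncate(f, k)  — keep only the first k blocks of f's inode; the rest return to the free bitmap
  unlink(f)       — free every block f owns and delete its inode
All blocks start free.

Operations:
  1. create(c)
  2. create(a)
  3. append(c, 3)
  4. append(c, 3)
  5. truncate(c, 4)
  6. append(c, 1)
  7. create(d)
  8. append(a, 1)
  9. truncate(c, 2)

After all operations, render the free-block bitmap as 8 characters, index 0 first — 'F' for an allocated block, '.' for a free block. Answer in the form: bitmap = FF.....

  1. create(c)  ⇒  F.......  {c→[0]}
  2. create(a)  ⇒  FF......  {a→[1]; c→[0]}
  3. append(c, 3)  ⇒  FFFFF...  {a→[1]; c→[0, 2, 3, 4]}
  4. append(c, 3)  ⇒  FFFFFFFF  {a→[1]; c→[0, 2, 3, 4, 5, 6, 7]}
  5. truncate(c, 4)  ⇒  FFFFF...  {a→[1]; c→[0, 2, 3, 4]}
  6. append(c, 1)  ⇒  FFFFFF..  {a→[1]; c→[0, 2, 3, 4, 5]}
  7. create(d)  ⇒  FFFFFFF.  {a→[1]; c→[0, 2, 3, 4, 5]; d→[6]}
  8. append(a, 1)  ⇒  FFFFFFFF  {a→[1, 7]; c→[0, 2, 3, 4, 5]; d→[6]}
  9. truncate(c, 2)  ⇒  FFF...FF  {a→[1, 7]; c→[0, 2]; d→[6]}

bitmap = FFF...FF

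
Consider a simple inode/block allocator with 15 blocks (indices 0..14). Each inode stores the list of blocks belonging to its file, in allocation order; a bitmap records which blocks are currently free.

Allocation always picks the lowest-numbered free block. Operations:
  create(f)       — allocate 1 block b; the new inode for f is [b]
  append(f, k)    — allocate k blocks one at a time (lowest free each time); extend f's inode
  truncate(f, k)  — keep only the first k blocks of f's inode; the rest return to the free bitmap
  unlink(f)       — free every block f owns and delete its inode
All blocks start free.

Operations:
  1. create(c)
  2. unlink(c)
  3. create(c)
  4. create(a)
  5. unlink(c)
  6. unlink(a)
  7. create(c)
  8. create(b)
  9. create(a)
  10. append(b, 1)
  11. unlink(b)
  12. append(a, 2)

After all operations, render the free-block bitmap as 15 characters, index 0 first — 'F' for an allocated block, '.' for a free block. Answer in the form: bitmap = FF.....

bitmap = FFFF...........

create(c): bitmap=F.............. | c=[0]
unlink(c): bitmap=............... | 
create(c): bitmap=F.............. | c=[0]
create(a): bitmap=FF............. | a=[1] c=[0]
unlink(c): bitmap=.F............. | a=[1]
unlink(a): bitmap=............... | 
create(c): bitmap=F.............. | c=[0]
create(b): bitmap=FF............. | b=[1] c=[0]
create(a): bitmap=FFF............ | a=[2] b=[1] c=[0]
append(b, 1): bitmap=FFFF........... | a=[2] b=[1, 3] c=[0]
unlink(b): bitmap=F.F............ | a=[2] c=[0]
append(a, 2): bitmap=FFFF........... | a=[2, 1, 3] c=[0]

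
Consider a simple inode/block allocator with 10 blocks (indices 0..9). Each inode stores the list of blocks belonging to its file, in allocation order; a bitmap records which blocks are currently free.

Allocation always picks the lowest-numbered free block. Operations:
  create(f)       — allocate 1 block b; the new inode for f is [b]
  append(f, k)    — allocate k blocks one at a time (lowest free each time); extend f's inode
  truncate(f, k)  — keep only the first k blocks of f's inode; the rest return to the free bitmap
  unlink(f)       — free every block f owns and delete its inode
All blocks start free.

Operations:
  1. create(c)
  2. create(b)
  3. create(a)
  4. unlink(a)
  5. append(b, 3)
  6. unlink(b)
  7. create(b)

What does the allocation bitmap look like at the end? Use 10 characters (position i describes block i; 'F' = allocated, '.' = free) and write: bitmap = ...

after create(c) → c:[0]  free=[F.........]
after create(b) → b:[1], c:[0]  free=[FF........]
after create(a) → a:[2], b:[1], c:[0]  free=[FFF.......]
after unlink(a) → b:[1], c:[0]  free=[FF........]
after append(b, 3) → b:[1, 2, 3, 4], c:[0]  free=[FFFFF.....]
after unlink(b) → c:[0]  free=[F.........]
after create(b) → b:[1], c:[0]  free=[FF........]

bitmap = FF........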